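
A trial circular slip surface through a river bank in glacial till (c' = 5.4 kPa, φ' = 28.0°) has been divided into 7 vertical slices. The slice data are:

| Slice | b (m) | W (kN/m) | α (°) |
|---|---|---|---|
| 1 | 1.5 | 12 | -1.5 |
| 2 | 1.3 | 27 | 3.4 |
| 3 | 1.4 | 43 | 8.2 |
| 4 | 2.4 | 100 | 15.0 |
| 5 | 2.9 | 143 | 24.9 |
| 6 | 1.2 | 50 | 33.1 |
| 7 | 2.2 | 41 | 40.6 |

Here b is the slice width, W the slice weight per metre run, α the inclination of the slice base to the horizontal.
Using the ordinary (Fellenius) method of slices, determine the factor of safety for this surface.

Ordinary method of slices: FS = Σ[c'·Δl_i + (W_i cosα_i)·tanφ'] / Σ W_i sinα_i, with Δl_i = b_i / cosα_i.
Slice 1: Δl = 1.5/cos(-1.5°) = 1.501 m; N'_1 = 12·cos(-1.5°) = 12.0; c'Δl = 8.10; W sinα = -0.3
Slice 2: Δl = 1.3/cos3.4° = 1.302 m; N'_2 = 27·cos3.4° = 27.0; c'Δl = 7.03; W sinα = 1.6
Slice 3: Δl = 1.4/cos8.2° = 1.414 m; N'_3 = 43·cos8.2° = 42.6; c'Δl = 7.64; W sinα = 6.1
Slice 4: Δl = 2.4/cos15.0° = 2.485 m; N'_4 = 100·cos15.0° = 96.6; c'Δl = 13.42; W sinα = 25.9
Slice 5: Δl = 2.9/cos24.9° = 3.197 m; N'_5 = 143·cos24.9° = 129.7; c'Δl = 17.26; W sinα = 60.2
Slice 6: Δl = 1.2/cos33.1° = 1.432 m; N'_6 = 50·cos33.1° = 41.9; c'Δl = 7.74; W sinα = 27.3
Slice 7: Δl = 2.2/cos40.6° = 2.898 m; N'_7 = 41·cos40.6° = 31.1; c'Δl = 15.65; W sinα = 26.7
Σc'Δl = 76.8 kN/m; ΣN' = 380.8 kN/m; ΣW sinα = 147.5 kN/m
Resisting = 76.8 + 380.8·tan28.0° = 76.8 + 202.5 = 279.3 kN/m
FS = 279.3 / 147.5 = 1.894

FS = 1.89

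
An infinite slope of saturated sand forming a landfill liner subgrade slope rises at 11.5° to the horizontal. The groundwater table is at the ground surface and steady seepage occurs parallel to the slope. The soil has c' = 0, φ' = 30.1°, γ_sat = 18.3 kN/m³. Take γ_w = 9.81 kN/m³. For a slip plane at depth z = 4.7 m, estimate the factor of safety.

FS = 1.32

With seepage parallel to the slope and the water table at the surface, the effective normal stress on the slip plane uses the buoyant unit weight γ' = γ_sat − γ_w while the driving shear stress uses γ_sat:
FS = [c' + γ' z cos²β tanφ'] / [γ_sat z sinβ cosβ]
(For c' = 0 this reduces to FS = (γ'/γ_sat)·tanφ'/tanβ.)
γ' = 18.3 − 9.81 = 8.49 kN/m³
Numerator = 0.0 + 8.49·4.7·cos²11.5°·tan30.1° = 0.0 + 8.49·4.7·0.9603·0.5797 = 22.212 kPa
Denominator = 18.3·4.7·sin11.5°·cos11.5° = 18.3·4.7·0.1994·0.9799 = 16.803 kPa
FS = 22.212 / 16.803 = 1.322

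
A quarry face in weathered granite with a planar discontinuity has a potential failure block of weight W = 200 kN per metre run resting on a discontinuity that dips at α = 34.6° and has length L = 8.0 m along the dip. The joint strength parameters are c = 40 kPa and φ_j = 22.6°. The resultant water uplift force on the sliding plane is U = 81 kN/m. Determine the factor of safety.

FS = 3.12

Resolving the block weight along and normal to the plane and applying the Mohr–Coulomb strength on the joint:
N' = W cosα − U = 200·cos34.6° − 81 = 83.6 kN/m
Driving force T = W sinα = 200·sin34.6° = 113.6 kN/m
Resisting force R = c·L + N'·tanφ_j = 40·8.0 + 83.6·tan22.6° = 320.0 + 34.8 = 354.8 kN/m
FS = R / T = 354.8 / 113.6 = 3.124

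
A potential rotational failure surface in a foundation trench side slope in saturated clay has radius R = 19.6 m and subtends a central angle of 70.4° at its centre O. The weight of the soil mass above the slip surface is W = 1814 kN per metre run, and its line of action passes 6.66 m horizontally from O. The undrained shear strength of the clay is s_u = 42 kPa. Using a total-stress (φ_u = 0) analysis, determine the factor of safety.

FS = 1.64

Taking moments about the centre O, the resisting moment is provided by the undrained shear strength acting along the arc:
Arc length L_a = R·θ = 19.6·(70.4°·π/180) = 19.6·1.2287 = 24.08 m
M_R = s_u·L_a·R = 42·24.08·19.6 = 19824.9 kN·m/m
M_D = W·d = 1814·6.66 = 12081.2 kN·m/m
FS = M_R / M_D = 19824.9 / 12081.2 = 1.641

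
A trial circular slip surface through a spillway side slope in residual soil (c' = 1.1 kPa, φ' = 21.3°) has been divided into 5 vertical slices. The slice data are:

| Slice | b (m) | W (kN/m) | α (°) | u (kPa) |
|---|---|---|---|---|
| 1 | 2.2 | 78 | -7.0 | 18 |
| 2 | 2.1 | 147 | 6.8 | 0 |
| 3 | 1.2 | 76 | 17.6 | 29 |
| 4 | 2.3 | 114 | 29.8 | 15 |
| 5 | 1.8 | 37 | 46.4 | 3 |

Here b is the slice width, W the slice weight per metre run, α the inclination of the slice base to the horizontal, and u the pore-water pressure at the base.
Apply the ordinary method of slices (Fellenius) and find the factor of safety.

Ordinary method of slices: FS = Σ[c'·Δl_i + (W_i cosα_i − u_i·Δl_i)·tanφ'] / Σ W_i sinα_i, with Δl_i = b_i / cosα_i.
Slice 1: Δl = 2.2/cos(-7.0°) = 2.217 m; N'_1 = 78·cos(-7.0°) − 18·2.217 = 37.5; c'Δl = 2.44; W sinα = -9.5
Slice 2: Δl = 2.1/cos6.8° = 2.115 m; N'_2 = 147·cos6.8° − 0·2.115 = 146.0; c'Δl = 2.33; W sinα = 17.4
Slice 3: Δl = 1.2/cos17.6° = 1.259 m; N'_3 = 76·cos17.6° − 29·1.259 = 35.9; c'Δl = 1.38; W sinα = 23.0
Slice 4: Δl = 2.3/cos29.8° = 2.650 m; N'_4 = 114·cos29.8° − 15·2.650 = 59.2; c'Δl = 2.92; W sinα = 56.7
Slice 5: Δl = 1.8/cos46.4° = 2.610 m; N'_5 = 37·cos46.4° − 3·2.610 = 17.7; c'Δl = 2.87; W sinα = 26.8
Σc'Δl = 11.9 kN/m; ΣN' = 296.3 kN/m; ΣW sinα = 114.3 kN/m
Resisting = 11.9 + 296.3·tan21.3° = 11.9 + 115.5 = 127.4 kN/m
FS = 127.4 / 114.3 = 1.115

FS = 1.11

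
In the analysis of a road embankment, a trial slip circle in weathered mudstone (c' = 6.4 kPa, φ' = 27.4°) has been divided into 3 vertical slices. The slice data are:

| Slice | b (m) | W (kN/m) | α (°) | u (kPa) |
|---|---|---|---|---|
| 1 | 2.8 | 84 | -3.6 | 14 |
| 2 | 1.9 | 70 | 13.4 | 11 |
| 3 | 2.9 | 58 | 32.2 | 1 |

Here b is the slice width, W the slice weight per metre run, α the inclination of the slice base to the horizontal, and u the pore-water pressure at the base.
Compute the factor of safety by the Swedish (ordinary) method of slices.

Ordinary method of slices: FS = Σ[c'·Δl_i + (W_i cosα_i − u_i·Δl_i)·tanφ'] / Σ W_i sinα_i, with Δl_i = b_i / cosα_i.
Slice 1: Δl = 2.8/cos(-3.6°) = 2.806 m; N'_1 = 84·cos(-3.6°) − 14·2.806 = 44.6; c'Δl = 17.96; W sinα = -5.3
Slice 2: Δl = 1.9/cos13.4° = 1.953 m; N'_2 = 70·cos13.4° − 11·1.953 = 46.6; c'Δl = 12.50; W sinα = 16.2
Slice 3: Δl = 2.9/cos32.2° = 3.427 m; N'_3 = 58·cos32.2° − 1·3.427 = 45.7; c'Δl = 21.93; W sinα = 30.9
Σc'Δl = 52.4 kN/m; ΣN' = 136.8 kN/m; ΣW sinα = 41.9 kN/m
Resisting = 52.4 + 136.8·tan27.4° = 52.4 + 70.9 = 123.3 kN/m
FS = 123.3 / 41.9 = 2.946

FS = 2.95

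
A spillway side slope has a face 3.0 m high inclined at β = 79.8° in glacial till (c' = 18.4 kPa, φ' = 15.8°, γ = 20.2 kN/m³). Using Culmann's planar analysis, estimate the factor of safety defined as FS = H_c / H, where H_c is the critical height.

FS = 2.05

H_c = (4c'/γ) · sinβ cosφ' / [1 − cos(β − φ')]
    = (4·18.4/20.2) · sin79.8°·cos15.8° / [1 − cos64.0°]
    = 3.644 · 0.9470 / 0.5616 = 6.14 m
FS = H_c / H = 6.14 / 3.0 = 2.048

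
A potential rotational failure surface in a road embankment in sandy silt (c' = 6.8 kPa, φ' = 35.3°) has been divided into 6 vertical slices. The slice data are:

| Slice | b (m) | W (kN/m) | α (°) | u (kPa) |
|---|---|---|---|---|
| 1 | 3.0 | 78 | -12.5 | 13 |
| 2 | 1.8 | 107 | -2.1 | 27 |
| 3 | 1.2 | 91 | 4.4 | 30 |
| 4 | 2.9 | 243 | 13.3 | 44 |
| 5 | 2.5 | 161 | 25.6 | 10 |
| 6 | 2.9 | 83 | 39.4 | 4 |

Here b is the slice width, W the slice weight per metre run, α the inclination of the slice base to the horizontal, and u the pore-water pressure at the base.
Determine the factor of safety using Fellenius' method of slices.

Ordinary method of slices: FS = Σ[c'·Δl_i + (W_i cosα_i − u_i·Δl_i)·tanφ'] / Σ W_i sinα_i, with Δl_i = b_i / cosα_i.
Slice 1: Δl = 3.0/cos(-12.5°) = 3.073 m; N'_1 = 78·cos(-12.5°) − 13·3.073 = 36.2; c'Δl = 20.90; W sinα = -16.9
Slice 2: Δl = 1.8/cos(-2.1°) = 1.801 m; N'_2 = 107·cos(-2.1°) − 27·1.801 = 58.3; c'Δl = 12.25; W sinα = -3.9
Slice 3: Δl = 1.2/cos4.4° = 1.204 m; N'_3 = 91·cos4.4° − 30·1.204 = 54.6; c'Δl = 8.18; W sinα = 7.0
Slice 4: Δl = 2.9/cos13.3° = 2.980 m; N'_4 = 243·cos13.3° − 44·2.980 = 105.4; c'Δl = 20.26; W sinα = 55.9
Slice 5: Δl = 2.5/cos25.6° = 2.772 m; N'_5 = 161·cos25.6° − 10·2.772 = 117.5; c'Δl = 18.85; W sinα = 69.6
Slice 6: Δl = 2.9/cos39.4° = 3.753 m; N'_6 = 83·cos39.4° − 4·3.753 = 49.1; c'Δl = 25.52; W sinα = 52.7
Σc'Δl = 106.0 kN/m; ΣN' = 421.1 kN/m; ΣW sinα = 164.3 kN/m
Resisting = 106.0 + 421.1·tan35.3° = 106.0 + 298.1 = 404.1 kN/m
FS = 404.1 / 164.3 = 2.459

FS = 2.46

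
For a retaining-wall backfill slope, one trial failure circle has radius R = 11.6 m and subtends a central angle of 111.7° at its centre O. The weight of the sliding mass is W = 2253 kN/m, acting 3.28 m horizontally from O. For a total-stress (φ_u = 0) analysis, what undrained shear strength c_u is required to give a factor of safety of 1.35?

c_u = 38.0 kPa

FS = c_u·L_a·R / (W·d), so c_u = FS·W·d / (L_a·R).
Arc length L_a = R·θ = 11.6·(111.7°·π/180) = 11.6·1.9495 = 22.61 m
c_u = 1.35·2253·3.28 / (22.61·11.6) = 9976.3 / 262.33 = 38.03 kPa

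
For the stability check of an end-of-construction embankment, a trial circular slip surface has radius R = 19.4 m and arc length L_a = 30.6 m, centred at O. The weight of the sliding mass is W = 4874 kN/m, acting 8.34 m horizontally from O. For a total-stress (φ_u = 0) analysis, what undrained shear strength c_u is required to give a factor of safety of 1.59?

c_u = 108.9 kPa

FS = c_u·L_a·R / (W·d), so c_u = FS·W·d / (L_a·R).
c_u = 1.59·4874·8.34 / (30.60·19.4) = 64632.2 / 593.64 = 108.87 kPa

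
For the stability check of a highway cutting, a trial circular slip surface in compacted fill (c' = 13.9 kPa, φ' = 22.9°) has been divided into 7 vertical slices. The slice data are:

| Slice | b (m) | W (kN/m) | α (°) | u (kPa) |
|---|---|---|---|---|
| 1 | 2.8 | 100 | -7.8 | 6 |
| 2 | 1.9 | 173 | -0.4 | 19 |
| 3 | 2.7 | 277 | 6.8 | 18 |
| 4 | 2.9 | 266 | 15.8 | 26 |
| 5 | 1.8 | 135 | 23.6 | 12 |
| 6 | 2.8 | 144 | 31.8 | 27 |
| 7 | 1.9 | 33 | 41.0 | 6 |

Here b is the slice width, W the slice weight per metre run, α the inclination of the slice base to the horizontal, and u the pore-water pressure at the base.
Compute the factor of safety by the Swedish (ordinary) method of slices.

Ordinary method of slices: FS = Σ[c'·Δl_i + (W_i cosα_i − u_i·Δl_i)·tanφ'] / Σ W_i sinα_i, with Δl_i = b_i / cosα_i.
Slice 1: Δl = 2.8/cos(-7.8°) = 2.826 m; N'_1 = 100·cos(-7.8°) − 6·2.826 = 82.1; c'Δl = 39.28; W sinα = -13.6
Slice 2: Δl = 1.9/cos(-0.4°) = 1.900 m; N'_2 = 173·cos(-0.4°) − 19·1.900 = 136.9; c'Δl = 26.41; W sinα = -1.2
Slice 3: Δl = 2.7/cos6.8° = 2.719 m; N'_3 = 277·cos6.8° − 18·2.719 = 226.1; c'Δl = 37.80; W sinα = 32.8
Slice 4: Δl = 2.9/cos15.8° = 3.014 m; N'_4 = 266·cos15.8° − 26·3.014 = 177.6; c'Δl = 41.89; W sinα = 72.4
Slice 5: Δl = 1.8/cos23.6° = 1.964 m; N'_5 = 135·cos23.6° − 12·1.964 = 100.1; c'Δl = 27.30; W sinα = 54.0
Slice 6: Δl = 2.8/cos31.8° = 3.295 m; N'_6 = 144·cos31.8° − 27·3.295 = 33.4; c'Δl = 45.79; W sinα = 75.9
Slice 7: Δl = 1.9/cos41.0° = 2.518 m; N'_7 = 33·cos41.0° − 6·2.518 = 9.8; c'Δl = 34.99; W sinα = 21.6
Σc'Δl = 253.5 kN/m; ΣN' = 766.1 kN/m; ΣW sinα = 242.0 kN/m
Resisting = 253.5 + 766.1·tan22.9° = 253.5 + 323.6 = 577.1 kN/m
FS = 577.1 / 242.0 = 2.384

FS = 2.38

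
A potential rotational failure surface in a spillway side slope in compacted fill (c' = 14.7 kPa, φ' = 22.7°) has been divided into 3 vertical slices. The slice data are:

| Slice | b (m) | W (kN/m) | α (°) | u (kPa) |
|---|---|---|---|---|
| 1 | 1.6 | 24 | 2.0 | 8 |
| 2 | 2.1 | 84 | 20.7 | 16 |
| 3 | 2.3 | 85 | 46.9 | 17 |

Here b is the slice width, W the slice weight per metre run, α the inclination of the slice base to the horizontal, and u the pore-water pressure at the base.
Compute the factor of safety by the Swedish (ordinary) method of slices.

Ordinary method of slices: FS = Σ[c'·Δl_i + (W_i cosα_i − u_i·Δl_i)·tanφ'] / Σ W_i sinα_i, with Δl_i = b_i / cosα_i.
Slice 1: Δl = 1.6/cos2.0° = 1.601 m; N'_1 = 24·cos2.0° − 8·1.601 = 11.2; c'Δl = 23.53; W sinα = 0.8
Slice 2: Δl = 2.1/cos20.7° = 2.245 m; N'_2 = 84·cos20.7° − 16·2.245 = 42.7; c'Δl = 33.00; W sinα = 29.7
Slice 3: Δl = 2.3/cos46.9° = 3.366 m; N'_3 = 85·cos46.9° − 17·3.366 = 0.9; c'Δl = 49.48; W sinα = 62.1
Σc'Δl = 106.0 kN/m; ΣN' = 54.7 kN/m; ΣW sinα = 92.6 kN/m
Resisting = 106.0 + 54.7·tan22.7° = 106.0 + 22.9 = 128.9 kN/m
FS = 128.9 / 92.6 = 1.392

FS = 1.39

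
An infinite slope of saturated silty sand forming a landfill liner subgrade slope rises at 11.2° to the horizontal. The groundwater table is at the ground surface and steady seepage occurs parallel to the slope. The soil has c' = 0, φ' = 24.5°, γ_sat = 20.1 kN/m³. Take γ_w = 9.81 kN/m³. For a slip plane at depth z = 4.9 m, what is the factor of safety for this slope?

FS = 1.18

With seepage parallel to the slope and the water table at the surface, the effective normal stress on the slip plane uses the buoyant unit weight γ' = γ_sat − γ_w while the driving shear stress uses γ_sat:
FS = [c' + γ' z cos²β tanφ'] / [γ_sat z sinβ cosβ]
(For c' = 0 this reduces to FS = (γ'/γ_sat)·tanφ'/tanβ.)
γ' = 20.1 − 9.81 = 10.29 kN/m³
Numerator = 0.0 + 10.29·4.9·cos²11.2°·tan24.5° = 0.0 + 10.29·4.9·0.9623·0.4557 = 22.111 kPa
Denominator = 20.1·4.9·sin11.2°·cos11.2° = 20.1·4.9·0.1942·0.9810 = 18.766 kPa
FS = 22.111 / 18.766 = 1.178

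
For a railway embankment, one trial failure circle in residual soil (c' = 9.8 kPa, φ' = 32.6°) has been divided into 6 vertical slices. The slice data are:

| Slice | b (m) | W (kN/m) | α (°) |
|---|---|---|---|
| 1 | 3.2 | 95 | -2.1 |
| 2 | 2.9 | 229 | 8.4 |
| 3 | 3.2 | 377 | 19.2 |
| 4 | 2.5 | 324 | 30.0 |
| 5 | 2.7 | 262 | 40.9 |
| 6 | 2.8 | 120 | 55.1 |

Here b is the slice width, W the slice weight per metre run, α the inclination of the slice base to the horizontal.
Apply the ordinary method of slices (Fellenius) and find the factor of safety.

Ordinary method of slices: FS = Σ[c'·Δl_i + (W_i cosα_i)·tanφ'] / Σ W_i sinα_i, with Δl_i = b_i / cosα_i.
Slice 1: Δl = 3.2/cos(-2.1°) = 3.202 m; N'_1 = 95·cos(-2.1°) = 94.9; c'Δl = 31.38; W sinα = -3.5
Slice 2: Δl = 2.9/cos8.4° = 2.931 m; N'_2 = 229·cos8.4° = 226.5; c'Δl = 28.73; W sinα = 33.5
Slice 3: Δl = 3.2/cos19.2° = 3.388 m; N'_3 = 377·cos19.2° = 356.0; c'Δl = 33.21; W sinα = 124.0
Slice 4: Δl = 2.5/cos30.0° = 2.887 m; N'_4 = 324·cos30.0° = 280.6; c'Δl = 28.29; W sinα = 162.0
Slice 5: Δl = 2.7/cos40.9° = 3.572 m; N'_5 = 262·cos40.9° = 198.0; c'Δl = 35.01; W sinα = 171.5
Slice 6: Δl = 2.8/cos55.1° = 4.894 m; N'_6 = 120·cos55.1° = 68.7; c'Δl = 47.96; W sinα = 98.4
Σc'Δl = 204.6 kN/m; ΣN' = 1224.8 kN/m; ΣW sinα = 585.9 kN/m
Resisting = 204.6 + 1224.8·tan32.6° = 204.6 + 783.3 = 987.9 kN/m
FS = 987.9 / 585.9 = 1.686

FS = 1.69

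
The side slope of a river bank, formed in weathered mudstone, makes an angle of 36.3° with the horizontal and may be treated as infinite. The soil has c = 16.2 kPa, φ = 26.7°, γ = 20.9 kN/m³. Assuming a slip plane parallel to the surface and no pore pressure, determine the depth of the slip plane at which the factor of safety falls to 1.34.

Setting FS = 1.34 in FS = [c + γz cos²β tanφ] / [γz sinβ cosβ] and solving for z:
z = c / [γ cosβ (FS·sinβ − cosβ·tanφ)]
  = 16.2 / [20.9·cos36.3°·(1.34·sin36.3° − cos36.3°·tan26.7°)]
  = 16.2 / [20.9·0.8059·(1.34·0.5920 − 0.8059·0.5029)]
  = 16.2 / 6.5347 = 2.479 m

z = 2.48 m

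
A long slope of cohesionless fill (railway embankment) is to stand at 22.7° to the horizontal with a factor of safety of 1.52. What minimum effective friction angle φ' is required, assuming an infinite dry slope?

φ' = 32.4°

FS = tanφ'/tanβ ⇒ tanφ' = FS · tanβ = 1.52 · tan22.7° = 0.6358
φ' = arctan(0.6358) = 32.45°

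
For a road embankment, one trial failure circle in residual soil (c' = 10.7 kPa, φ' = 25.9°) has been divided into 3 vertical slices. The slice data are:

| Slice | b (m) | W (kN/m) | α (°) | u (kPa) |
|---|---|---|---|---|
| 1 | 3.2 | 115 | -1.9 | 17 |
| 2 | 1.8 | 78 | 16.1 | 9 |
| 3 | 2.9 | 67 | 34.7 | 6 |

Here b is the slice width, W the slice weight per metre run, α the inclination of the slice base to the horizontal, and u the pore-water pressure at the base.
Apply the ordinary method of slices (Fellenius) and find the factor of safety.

FS = 2.97

Ordinary method of slices: FS = Σ[c'·Δl_i + (W_i cosα_i − u_i·Δl_i)·tanφ'] / Σ W_i sinα_i, with Δl_i = b_i / cosα_i.
Slice 1: Δl = 3.2/cos(-1.9°) = 3.202 m; N'_1 = 115·cos(-1.9°) − 17·3.202 = 60.5; c'Δl = 34.26; W sinα = -3.8
Slice 2: Δl = 1.8/cos16.1° = 1.873 m; N'_2 = 78·cos16.1° − 9·1.873 = 58.1; c'Δl = 20.05; W sinα = 21.6
Slice 3: Δl = 2.9/cos34.7° = 3.527 m; N'_3 = 67·cos34.7° − 6·3.527 = 33.9; c'Δl = 37.74; W sinα = 38.1
Σc'Δl = 92.0 kN/m; ΣN' = 152.5 kN/m; ΣW sinα = 56.0 kN/m
Resisting = 92.0 + 152.5·tan25.9° = 92.0 + 74.1 = 166.1 kN/m
FS = 166.1 / 56.0 = 2.968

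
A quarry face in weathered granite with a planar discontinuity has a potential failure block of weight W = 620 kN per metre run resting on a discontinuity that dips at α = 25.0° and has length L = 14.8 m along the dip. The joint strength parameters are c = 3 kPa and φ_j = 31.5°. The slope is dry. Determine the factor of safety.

Resolving the block weight along and normal to the plane and applying the Mohr–Coulomb strength on the joint:
N' = W cosα = 620·cos25.0° = 561.9 kN/m
Driving force T = W sinα = 620·sin25.0° = 262.0 kN/m
Resisting force R = c·L + N'·tanφ_j = 3·14.8 + 561.9·tan31.5° = 44.4 + 344.3 = 388.7 kN/m
FS = R / T = 388.7 / 262.0 = 1.484

FS = 1.48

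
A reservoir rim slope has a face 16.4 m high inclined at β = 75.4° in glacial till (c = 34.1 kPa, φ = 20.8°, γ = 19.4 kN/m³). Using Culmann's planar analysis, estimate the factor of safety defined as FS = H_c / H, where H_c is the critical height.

H_c = (4c/γ) · sinβ cosφ / [1 − cos(β − φ)]
    = (4·34.1/19.4) · sin75.4°·cos20.8° / [1 − cos54.6°]
    = 7.031 · 0.9046 / 0.4207 = 15.12 m
FS = H_c / H = 15.12 / 16.4 = 0.922

FS = 0.92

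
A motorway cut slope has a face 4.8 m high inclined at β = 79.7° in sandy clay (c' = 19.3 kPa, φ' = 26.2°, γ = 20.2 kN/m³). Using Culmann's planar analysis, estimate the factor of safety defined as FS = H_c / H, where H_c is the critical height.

FS = 1.73

H_c = (4c'/γ) · sinβ cosφ' / [1 − cos(β − φ')]
    = (4·19.3/20.2) · sin79.7°·cos26.2° / [1 − cos53.5°]
    = 3.822 · 0.8828 / 0.4052 = 8.33 m
FS = H_c / H = 8.33 / 4.8 = 1.735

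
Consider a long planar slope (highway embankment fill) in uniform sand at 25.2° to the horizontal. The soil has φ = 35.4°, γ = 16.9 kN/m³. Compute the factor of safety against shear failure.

For a dry cohesionless infinite slope the factor of safety is FS = tanφ / tanβ.
FS = tan35.4° / tan25.2° = 0.7107 / 0.4706 = 1.510

FS = 1.51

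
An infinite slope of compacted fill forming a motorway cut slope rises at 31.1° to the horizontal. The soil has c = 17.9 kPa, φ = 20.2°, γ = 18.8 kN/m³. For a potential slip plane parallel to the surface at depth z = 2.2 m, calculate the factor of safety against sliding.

FS = 1.59

For an infinite slope with a slip plane parallel to the surface (no pore pressure): FS = [c + γz cos²β tanφ] / [γz sinβ cosβ].
γz = 18.8·2.2 = 41.36 kN/m²
Numerator = 17.9 + 41.36·cos²31.1°·tan20.2° = 17.9 + 41.36·0.7332·0.3679 = 29.057 kPa
Denominator = 41.36·sin31.1°·cos31.1° = 41.36·0.5165·0.8563 = 18.293 kPa
FS = 29.057 / 18.293 = 1.588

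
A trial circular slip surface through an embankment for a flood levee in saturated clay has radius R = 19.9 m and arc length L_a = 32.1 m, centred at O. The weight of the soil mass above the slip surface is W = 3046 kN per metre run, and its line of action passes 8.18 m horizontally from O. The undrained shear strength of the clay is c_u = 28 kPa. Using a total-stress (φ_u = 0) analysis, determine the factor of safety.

Taking moments about the centre O, the resisting moment is provided by the undrained shear strength acting along the arc:
M_R = c_u·L_a·R = 28·32.10·19.9 = 17886.1 kN·m/m
M_D = W·d = 3046·8.18 = 24916.3 kN·m/m
FS = M_R / M_D = 17886.1 / 24916.3 = 0.718

FS = 0.72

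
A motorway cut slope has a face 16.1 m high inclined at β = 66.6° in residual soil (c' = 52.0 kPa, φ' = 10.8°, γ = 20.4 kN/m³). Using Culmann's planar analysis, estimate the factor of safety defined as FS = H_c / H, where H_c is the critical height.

H_c = (4c'/γ) · sinβ cosφ' / [1 − cos(β − φ')]
    = (4·52.0/20.4) · sin66.6°·cos10.8° / [1 − cos55.8°]
    = 10.196 · 0.9015 / 0.4379 = 20.99 m
FS = H_c / H = 20.99 / 16.1 = 1.304

FS = 1.30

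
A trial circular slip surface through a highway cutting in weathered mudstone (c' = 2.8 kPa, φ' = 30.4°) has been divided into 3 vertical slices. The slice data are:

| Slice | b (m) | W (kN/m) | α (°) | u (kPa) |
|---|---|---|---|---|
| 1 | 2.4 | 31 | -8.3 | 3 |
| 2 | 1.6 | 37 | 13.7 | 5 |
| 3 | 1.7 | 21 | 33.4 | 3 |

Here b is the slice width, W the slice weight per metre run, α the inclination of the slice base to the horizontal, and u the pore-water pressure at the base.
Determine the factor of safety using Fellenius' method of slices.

FS = 3.39

Ordinary method of slices: FS = Σ[c'·Δl_i + (W_i cosα_i − u_i·Δl_i)·tanφ'] / Σ W_i sinα_i, with Δl_i = b_i / cosα_i.
Slice 1: Δl = 2.4/cos(-8.3°) = 2.425 m; N'_1 = 31·cos(-8.3°) − 3·2.425 = 23.4; c'Δl = 6.79; W sinα = -4.5
Slice 2: Δl = 1.6/cos13.7° = 1.647 m; N'_2 = 37·cos13.7° − 5·1.647 = 27.7; c'Δl = 4.61; W sinα = 8.8
Slice 3: Δl = 1.7/cos33.4° = 2.036 m; N'_3 = 21·cos33.4° − 3·2.036 = 11.4; c'Δl = 5.70; W sinα = 11.6
Σc'Δl = 17.1 kN/m; ΣN' = 62.5 kN/m; ΣW sinα = 15.8 kN/m
Resisting = 17.1 + 62.5·tan30.4° = 17.1 + 36.7 = 53.8 kN/m
FS = 53.8 / 15.8 = 3.394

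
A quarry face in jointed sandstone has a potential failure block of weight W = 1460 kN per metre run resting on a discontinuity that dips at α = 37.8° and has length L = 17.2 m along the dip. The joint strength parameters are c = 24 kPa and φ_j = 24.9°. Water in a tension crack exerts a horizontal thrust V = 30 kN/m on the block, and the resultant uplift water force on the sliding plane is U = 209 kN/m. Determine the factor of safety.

FS = 0.92

Resolving the block weight along and normal to the plane and applying the Mohr–Coulomb strength on the joint:
N' = W cosα − U − V sinα = 1460·cos37.8° − 209 − 30·sin37.8° = 926.2 kN/m
Driving force T = W sinα + V cosα = 1460·sin37.8° + 30·cos37.8° = 918.5 kN/m
Resisting force R = c·L + N'·tanφ_j = 24·17.2 + 926.2·tan24.9° = 412.8 + 429.9 = 842.7 kN/m
FS = R / T = 842.7 / 918.5 = 0.917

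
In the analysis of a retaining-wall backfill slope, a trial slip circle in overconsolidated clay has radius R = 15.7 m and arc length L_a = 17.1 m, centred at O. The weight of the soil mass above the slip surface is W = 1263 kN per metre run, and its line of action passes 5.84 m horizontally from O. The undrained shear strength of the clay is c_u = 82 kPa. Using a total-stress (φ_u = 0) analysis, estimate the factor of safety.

Taking moments about the centre O, the resisting moment is provided by the undrained shear strength acting along the arc:
M_R = c_u·L_a·R = 82·17.10·15.7 = 22014.5 kN·m/m
M_D = W·d = 1263·5.84 = 7375.9 kN·m/m
FS = M_R / M_D = 22014.5 / 7375.9 = 2.985

FS = 2.98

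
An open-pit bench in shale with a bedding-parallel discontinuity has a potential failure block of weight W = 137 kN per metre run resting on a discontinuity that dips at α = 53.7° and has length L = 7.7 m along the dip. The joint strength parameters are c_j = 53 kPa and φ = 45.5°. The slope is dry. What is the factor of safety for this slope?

FS = 4.44

Resolving the block weight along and normal to the plane and applying the Mohr–Coulomb strength on the joint:
N' = W cosα = 137·cos53.7° = 81.1 kN/m
Driving force T = W sinα = 137·sin53.7° = 110.4 kN/m
Resisting force R = c_j·L + N'·tanφ = 53·7.7 + 81.1·tan45.5° = 408.1 + 82.5 = 490.6 kN/m
FS = R / T = 490.6 / 110.4 = 4.444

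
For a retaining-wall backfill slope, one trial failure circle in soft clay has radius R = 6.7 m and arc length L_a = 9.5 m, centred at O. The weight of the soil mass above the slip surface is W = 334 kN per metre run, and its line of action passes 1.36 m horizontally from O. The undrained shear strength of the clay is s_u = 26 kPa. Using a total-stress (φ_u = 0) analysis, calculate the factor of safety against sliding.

FS = 3.64

Taking moments about the centre O, the resisting moment is provided by the undrained shear strength acting along the arc:
M_R = s_u·L_a·R = 26·9.50·6.7 = 1654.9 kN·m/m
M_D = W·d = 334·1.36 = 454.2 kN·m/m
FS = M_R / M_D = 1654.9 / 454.2 = 3.643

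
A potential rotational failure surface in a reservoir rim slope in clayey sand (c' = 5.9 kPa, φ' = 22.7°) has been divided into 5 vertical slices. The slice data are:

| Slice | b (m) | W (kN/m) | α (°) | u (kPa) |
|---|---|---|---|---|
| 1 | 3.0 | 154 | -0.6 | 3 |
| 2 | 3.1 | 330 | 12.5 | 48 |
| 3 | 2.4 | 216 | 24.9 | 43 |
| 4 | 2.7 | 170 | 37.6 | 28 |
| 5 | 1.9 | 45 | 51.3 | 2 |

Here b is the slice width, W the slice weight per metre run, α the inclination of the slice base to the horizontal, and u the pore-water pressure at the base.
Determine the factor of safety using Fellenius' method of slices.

Ordinary method of slices: FS = Σ[c'·Δl_i + (W_i cosα_i − u_i·Δl_i)·tanφ'] / Σ W_i sinα_i, with Δl_i = b_i / cosα_i.
Slice 1: Δl = 3.0/cos(-0.6°) = 3.000 m; N'_1 = 154·cos(-0.6°) − 3·3.000 = 145.0; c'Δl = 17.70; W sinα = -1.6
Slice 2: Δl = 3.1/cos12.5° = 3.175 m; N'_2 = 330·cos12.5° − 48·3.175 = 169.8; c'Δl = 18.73; W sinα = 71.4
Slice 3: Δl = 2.4/cos24.9° = 2.646 m; N'_3 = 216·cos24.9° − 43·2.646 = 82.1; c'Δl = 15.61; W sinα = 90.9
Slice 4: Δl = 2.7/cos37.6° = 3.408 m; N'_4 = 170·cos37.6° − 28·3.408 = 39.3; c'Δl = 20.11; W sinα = 103.7
Slice 5: Δl = 1.9/cos51.3° = 3.039 m; N'_5 = 45·cos51.3° − 2·3.039 = 22.1; c'Δl = 17.93; W sinα = 35.1
Σc'Δl = 90.1 kN/m; ΣN' = 458.2 kN/m; ΣW sinα = 299.6 kN/m
Resisting = 90.1 + 458.2·tan22.7° = 90.1 + 191.7 = 281.8 kN/m
FS = 281.8 / 299.6 = 0.940

FS = 0.94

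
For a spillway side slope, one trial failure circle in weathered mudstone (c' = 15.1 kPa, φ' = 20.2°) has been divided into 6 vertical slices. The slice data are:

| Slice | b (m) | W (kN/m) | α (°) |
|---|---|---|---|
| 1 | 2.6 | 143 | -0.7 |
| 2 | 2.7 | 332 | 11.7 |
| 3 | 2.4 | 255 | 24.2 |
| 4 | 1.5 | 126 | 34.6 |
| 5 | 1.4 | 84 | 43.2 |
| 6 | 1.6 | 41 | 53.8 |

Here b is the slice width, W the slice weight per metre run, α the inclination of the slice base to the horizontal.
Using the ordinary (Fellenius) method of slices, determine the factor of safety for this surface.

FS = 1.64

Ordinary method of slices: FS = Σ[c'·Δl_i + (W_i cosα_i)·tanφ'] / Σ W_i sinα_i, with Δl_i = b_i / cosα_i.
Slice 1: Δl = 2.6/cos(-0.7°) = 2.600 m; N'_1 = 143·cos(-0.7°) = 143.0; c'Δl = 39.26; W sinα = -1.7
Slice 2: Δl = 2.7/cos11.7° = 2.757 m; N'_2 = 332·cos11.7° = 325.1; c'Δl = 41.64; W sinα = 67.3
Slice 3: Δl = 2.4/cos24.2° = 2.631 m; N'_3 = 255·cos24.2° = 232.6; c'Δl = 39.73; W sinα = 104.5
Slice 4: Δl = 1.5/cos34.6° = 1.822 m; N'_4 = 126·cos34.6° = 103.7; c'Δl = 27.52; W sinα = 71.5
Slice 5: Δl = 1.4/cos43.2° = 1.921 m; N'_5 = 84·cos43.2° = 61.2; c'Δl = 29.00; W sinα = 57.5
Slice 6: Δl = 1.6/cos53.8° = 2.709 m; N'_6 = 41·cos53.8° = 24.2; c'Δl = 40.91; W sinα = 33.1
Σc'Δl = 218.1 kN/m; ΣN' = 889.8 kN/m; ΣW sinα = 332.2 kN/m
Resisting = 218.1 + 889.8·tan20.2° = 218.1 + 327.4 = 545.5 kN/m
FS = 545.5 / 332.2 = 1.642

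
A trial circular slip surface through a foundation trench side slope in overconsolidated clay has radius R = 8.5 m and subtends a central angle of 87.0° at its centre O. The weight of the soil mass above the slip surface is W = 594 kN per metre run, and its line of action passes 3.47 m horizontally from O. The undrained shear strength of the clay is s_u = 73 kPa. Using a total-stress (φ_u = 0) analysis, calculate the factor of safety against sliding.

FS = 3.89

Taking moments about the centre O, the resisting moment is provided by the undrained shear strength acting along the arc:
Arc length L_a = R·θ = 8.5·(87.0°·π/180) = 8.5·1.5184 = 12.91 m
M_R = s_u·L_a·R = 73·12.91·8.5 = 8008.6 kN·m/m
M_D = W·d = 594·3.47 = 2061.2 kN·m/m
FS = M_R / M_D = 8008.6 / 2061.2 = 3.885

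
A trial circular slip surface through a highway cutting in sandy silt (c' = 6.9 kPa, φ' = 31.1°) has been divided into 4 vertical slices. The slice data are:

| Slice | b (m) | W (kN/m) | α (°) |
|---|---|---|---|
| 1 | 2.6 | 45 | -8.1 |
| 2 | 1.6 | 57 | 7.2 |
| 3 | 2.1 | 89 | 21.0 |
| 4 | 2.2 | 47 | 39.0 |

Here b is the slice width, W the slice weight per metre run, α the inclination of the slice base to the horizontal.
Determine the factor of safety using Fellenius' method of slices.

Ordinary method of slices: FS = Σ[c'·Δl_i + (W_i cosα_i)·tanφ'] / Σ W_i sinα_i, with Δl_i = b_i / cosα_i.
Slice 1: Δl = 2.6/cos(-8.1°) = 2.626 m; N'_1 = 45·cos(-8.1°) = 44.6; c'Δl = 18.12; W sinα = -6.3
Slice 2: Δl = 1.6/cos7.2° = 1.613 m; N'_2 = 57·cos7.2° = 56.6; c'Δl = 11.13; W sinα = 7.1
Slice 3: Δl = 2.1/cos21.0° = 2.249 m; N'_3 = 89·cos21.0° = 83.1; c'Δl = 15.52; W sinα = 31.9
Slice 4: Δl = 2.2/cos39.0° = 2.831 m; N'_4 = 47·cos39.0° = 36.5; c'Δl = 19.53; W sinα = 29.6
Σc'Δl = 64.3 kN/m; ΣN' = 220.7 kN/m; ΣW sinα = 62.3 kN/m
Resisting = 64.3 + 220.7·tan31.1° = 64.3 + 133.1 = 197.4 kN/m
FS = 197.4 / 62.3 = 3.171

FS = 3.17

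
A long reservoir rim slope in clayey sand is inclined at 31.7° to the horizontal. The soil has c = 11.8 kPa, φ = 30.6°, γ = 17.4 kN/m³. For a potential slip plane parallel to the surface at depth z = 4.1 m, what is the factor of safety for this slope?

FS = 1.33

For an infinite slope with a slip plane parallel to the surface (no pore pressure): FS = [c + γz cos²β tanφ] / [γz sinβ cosβ].
γz = 17.4·4.1 = 71.34 kN/m²
Numerator = 11.8 + 71.34·cos²31.7°·tan30.6° = 11.8 + 71.34·0.7239·0.5914 = 42.341 kPa
Denominator = 71.34·sin31.7°·cos31.7° = 71.34·0.5255·0.8508 = 31.894 kPa
FS = 42.341 / 31.894 = 1.328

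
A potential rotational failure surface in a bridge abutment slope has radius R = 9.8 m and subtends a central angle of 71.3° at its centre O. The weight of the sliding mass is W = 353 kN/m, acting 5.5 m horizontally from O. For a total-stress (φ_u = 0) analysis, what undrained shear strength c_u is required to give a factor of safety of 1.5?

c_u = 24.4 kPa

FS = c_u·L_a·R / (W·d), so c_u = FS·W·d / (L_a·R).
Arc length L_a = R·θ = 9.8·(71.3°·π/180) = 9.8·1.2444 = 12.20 m
c_u = 1.5·353·5.5 / (12.20·9.8) = 2912.2 / 119.51 = 24.37 kPa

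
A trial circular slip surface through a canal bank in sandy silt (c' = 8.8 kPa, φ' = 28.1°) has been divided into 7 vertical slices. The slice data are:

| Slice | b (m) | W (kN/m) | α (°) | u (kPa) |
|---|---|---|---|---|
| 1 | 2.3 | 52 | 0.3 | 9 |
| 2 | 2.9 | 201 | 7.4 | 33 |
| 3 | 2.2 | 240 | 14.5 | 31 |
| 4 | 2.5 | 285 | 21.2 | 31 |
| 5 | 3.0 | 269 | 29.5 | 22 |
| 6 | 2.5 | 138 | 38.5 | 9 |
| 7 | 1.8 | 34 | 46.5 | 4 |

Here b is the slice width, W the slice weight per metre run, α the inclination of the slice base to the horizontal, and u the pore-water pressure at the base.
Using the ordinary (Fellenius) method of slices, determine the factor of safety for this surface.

FS = 1.30

Ordinary method of slices: FS = Σ[c'·Δl_i + (W_i cosα_i − u_i·Δl_i)·tanφ'] / Σ W_i sinα_i, with Δl_i = b_i / cosα_i.
Slice 1: Δl = 2.3/cos0.3° = 2.300 m; N'_1 = 52·cos0.3° − 9·2.300 = 31.3; c'Δl = 20.24; W sinα = 0.3
Slice 2: Δl = 2.9/cos7.4° = 2.924 m; N'_2 = 201·cos7.4° − 33·2.924 = 102.8; c'Δl = 25.73; W sinα = 25.9
Slice 3: Δl = 2.2/cos14.5° = 2.272 m; N'_3 = 240·cos14.5° − 31·2.272 = 161.9; c'Δl = 20.00; W sinα = 60.1
Slice 4: Δl = 2.5/cos21.2° = 2.681 m; N'_4 = 285·cos21.2° − 31·2.681 = 182.6; c'Δl = 23.60; W sinα = 103.1
Slice 5: Δl = 3.0/cos29.5° = 3.447 m; N'_5 = 269·cos29.5° − 22·3.447 = 158.3; c'Δl = 30.33; W sinα = 132.5
Slice 6: Δl = 2.5/cos38.5° = 3.194 m; N'_6 = 138·cos38.5° − 9·3.194 = 79.2; c'Δl = 28.11; W sinα = 85.9
Slice 7: Δl = 1.8/cos46.5° = 2.615 m; N'_7 = 34·cos46.5° − 4·2.615 = 12.9; c'Δl = 23.01; W sinα = 24.7
Σc'Δl = 171.0 kN/m; ΣN' = 729.1 kN/m; ΣW sinα = 432.3 kN/m
Resisting = 171.0 + 729.1·tan28.1° = 171.0 + 389.3 = 560.3 kN/m
FS = 560.3 / 432.3 = 1.296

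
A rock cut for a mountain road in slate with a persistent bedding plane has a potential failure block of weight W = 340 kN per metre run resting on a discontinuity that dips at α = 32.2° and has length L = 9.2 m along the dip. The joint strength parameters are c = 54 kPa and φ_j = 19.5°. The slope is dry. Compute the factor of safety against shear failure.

Resolving the block weight along and normal to the plane and applying the Mohr–Coulomb strength on the joint:
N' = W cosα = 340·cos32.2° = 287.7 kN/m
Driving force T = W sinα = 340·sin32.2° = 181.2 kN/m
Resisting force R = c·L + N'·tanφ_j = 54·9.2 + 287.7·tan19.5° = 496.8 + 101.9 = 598.7 kN/m
FS = R / T = 598.7 / 181.2 = 3.304

FS = 3.30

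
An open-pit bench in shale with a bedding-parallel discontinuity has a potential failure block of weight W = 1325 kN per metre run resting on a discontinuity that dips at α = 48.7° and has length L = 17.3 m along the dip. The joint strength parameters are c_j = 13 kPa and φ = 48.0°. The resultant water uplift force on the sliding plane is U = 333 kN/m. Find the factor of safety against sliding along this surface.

Resolving the block weight along and normal to the plane and applying the Mohr–Coulomb strength on the joint:
N' = W cosα − U = 1325·cos48.7° − 333 = 541.5 kN/m
Driving force T = W sinα = 1325·sin48.7° = 995.4 kN/m
Resisting force R = c_j·L + N'·tanφ = 13·17.3 + 541.5·tan48.0° = 224.9 + 601.4 = 826.3 kN/m
FS = R / T = 826.3 / 995.4 = 0.830

FS = 0.83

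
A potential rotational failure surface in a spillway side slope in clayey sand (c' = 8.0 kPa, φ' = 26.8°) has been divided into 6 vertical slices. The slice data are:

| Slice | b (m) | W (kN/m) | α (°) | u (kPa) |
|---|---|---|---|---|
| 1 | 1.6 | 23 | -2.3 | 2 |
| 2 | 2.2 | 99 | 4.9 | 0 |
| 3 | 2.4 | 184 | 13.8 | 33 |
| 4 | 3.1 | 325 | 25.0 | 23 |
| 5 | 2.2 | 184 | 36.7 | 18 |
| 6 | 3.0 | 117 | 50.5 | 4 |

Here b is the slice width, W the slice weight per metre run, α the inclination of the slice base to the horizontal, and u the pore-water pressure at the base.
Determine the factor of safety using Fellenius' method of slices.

Ordinary method of slices: FS = Σ[c'·Δl_i + (W_i cosα_i − u_i·Δl_i)·tanφ'] / Σ W_i sinα_i, with Δl_i = b_i / cosα_i.
Slice 1: Δl = 1.6/cos(-2.3°) = 1.601 m; N'_1 = 23·cos(-2.3°) − 2·1.601 = 19.8; c'Δl = 12.81; W sinα = -0.9
Slice 2: Δl = 2.2/cos4.9° = 2.208 m; N'_2 = 99·cos4.9° − 0·2.208 = 98.6; c'Δl = 17.66; W sinα = 8.5
Slice 3: Δl = 2.4/cos13.8° = 2.471 m; N'_3 = 184·cos13.8° − 33·2.471 = 97.1; c'Δl = 19.77; W sinα = 43.9
Slice 4: Δl = 3.1/cos25.0° = 3.420 m; N'_4 = 325·cos25.0° − 23·3.420 = 215.9; c'Δl = 27.36; W sinα = 137.4
Slice 5: Δl = 2.2/cos36.7° = 2.744 m; N'_5 = 184·cos36.7° − 18·2.744 = 98.1; c'Δl = 21.95; W sinα = 110.0
Slice 6: Δl = 3.0/cos50.5° = 4.716 m; N'_6 = 117·cos50.5° − 4·4.716 = 55.6; c'Δl = 37.73; W sinα = 90.3
Σc'Δl = 137.3 kN/m; ΣN' = 585.1 kN/m; ΣW sinα = 389.0 kN/m
Resisting = 137.3 + 585.1·tan26.8° = 137.3 + 295.6 = 432.9 kN/m
FS = 432.9 / 389.0 = 1.113

FS = 1.11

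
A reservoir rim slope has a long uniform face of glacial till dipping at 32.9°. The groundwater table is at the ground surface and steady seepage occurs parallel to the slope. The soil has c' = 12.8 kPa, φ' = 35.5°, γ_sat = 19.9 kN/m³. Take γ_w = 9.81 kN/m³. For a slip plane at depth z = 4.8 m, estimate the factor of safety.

FS = 0.85

With seepage parallel to the slope and the water table at the surface, the effective normal stress on the slip plane uses the buoyant unit weight γ' = γ_sat − γ_w while the driving shear stress uses γ_sat:
FS = [c' + γ' z cos²β tanφ'] / [γ_sat z sinβ cosβ]
γ' = 19.9 − 9.81 = 10.09 kN/m³
Numerator = 12.8 + 10.09·4.8·cos²32.9°·tan35.5° = 12.8 + 10.09·4.8·0.7050·0.7133 = 37.154 kPa
Denominator = 19.9·4.8·sin32.9°·cos32.9° = 19.9·4.8·0.5432·0.8396 = 43.563 kPa
FS = 37.154 / 43.563 = 0.853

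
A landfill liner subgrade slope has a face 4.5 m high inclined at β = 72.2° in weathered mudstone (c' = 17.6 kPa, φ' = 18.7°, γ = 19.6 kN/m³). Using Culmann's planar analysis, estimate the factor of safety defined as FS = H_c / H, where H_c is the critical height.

FS = 1.78

H_c = (4c'/γ) · sinβ cosφ' / [1 − cos(β − φ')]
    = (4·17.6/19.6) · sin72.2°·cos18.7° / [1 − cos53.5°]
    = 3.592 · 0.9019 / 0.4052 = 7.99 m
FS = H_c / H = 7.99 / 4.5 = 1.777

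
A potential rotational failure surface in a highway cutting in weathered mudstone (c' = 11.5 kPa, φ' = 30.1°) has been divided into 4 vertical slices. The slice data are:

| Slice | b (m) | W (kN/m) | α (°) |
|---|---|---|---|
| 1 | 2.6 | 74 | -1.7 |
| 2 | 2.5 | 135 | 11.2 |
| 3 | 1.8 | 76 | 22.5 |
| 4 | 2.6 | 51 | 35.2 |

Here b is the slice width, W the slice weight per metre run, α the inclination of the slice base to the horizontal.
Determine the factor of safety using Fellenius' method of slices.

FS = 3.67

Ordinary method of slices: FS = Σ[c'·Δl_i + (W_i cosα_i)·tanφ'] / Σ W_i sinα_i, with Δl_i = b_i / cosα_i.
Slice 1: Δl = 2.6/cos(-1.7°) = 2.601 m; N'_1 = 74·cos(-1.7°) = 74.0; c'Δl = 29.91; W sinα = -2.2
Slice 2: Δl = 2.5/cos11.2° = 2.549 m; N'_2 = 135·cos11.2° = 132.4; c'Δl = 29.31; W sinα = 26.2
Slice 3: Δl = 1.8/cos22.5° = 1.948 m; N'_3 = 76·cos22.5° = 70.2; c'Δl = 22.41; W sinα = 29.1
Slice 4: Δl = 2.6/cos35.2° = 3.182 m; N'_4 = 51·cos35.2° = 41.7; c'Δl = 36.59; W sinα = 29.4
Σc'Δl = 118.2 kN/m; ΣN' = 318.3 kN/m; ΣW sinα = 82.5 kN/m
Resisting = 118.2 + 318.3·tan30.1° = 118.2 + 184.5 = 302.7 kN/m
FS = 302.7 / 82.5 = 3.669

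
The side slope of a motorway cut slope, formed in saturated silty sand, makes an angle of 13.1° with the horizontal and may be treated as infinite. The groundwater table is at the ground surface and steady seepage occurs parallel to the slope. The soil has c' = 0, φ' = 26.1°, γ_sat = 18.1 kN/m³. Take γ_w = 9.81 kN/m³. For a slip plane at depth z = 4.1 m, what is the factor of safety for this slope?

FS = 0.96

With seepage parallel to the slope and the water table at the surface, the effective normal stress on the slip plane uses the buoyant unit weight γ' = γ_sat − γ_w while the driving shear stress uses γ_sat:
FS = [c' + γ' z cos²β tanφ'] / [γ_sat z sinβ cosβ]
(For c' = 0 this reduces to FS = (γ'/γ_sat)·tanφ'/tanβ.)
γ' = 18.1 − 9.81 = 8.29 kN/m³
Numerator = 0.0 + 8.29·4.1·cos²13.1°·tan26.1° = 0.0 + 8.29·4.1·0.9486·0.4899 = 15.796 kPa
Denominator = 18.1·4.1·sin13.1°·cos13.1° = 18.1·4.1·0.2267·0.9740 = 16.382 kPa
FS = 15.796 / 16.382 = 0.964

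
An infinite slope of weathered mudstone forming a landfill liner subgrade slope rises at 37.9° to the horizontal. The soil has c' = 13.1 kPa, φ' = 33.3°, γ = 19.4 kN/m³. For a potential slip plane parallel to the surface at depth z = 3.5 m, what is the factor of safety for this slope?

FS = 1.24

For an infinite slope with a slip plane parallel to the surface (no pore pressure): FS = [c' + γz cos²β tanφ'] / [γz sinβ cosβ].
γz = 19.4·3.5 = 67.90 kN/m²
Numerator = 13.1 + 67.90·cos²37.9°·tan33.3° = 13.1 + 67.90·0.6227·0.6569 = 40.872 kPa
Denominator = 67.90·sin37.9°·cos37.9° = 67.90·0.6143·0.7891 = 32.913 kPa
FS = 40.872 / 32.913 = 1.242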